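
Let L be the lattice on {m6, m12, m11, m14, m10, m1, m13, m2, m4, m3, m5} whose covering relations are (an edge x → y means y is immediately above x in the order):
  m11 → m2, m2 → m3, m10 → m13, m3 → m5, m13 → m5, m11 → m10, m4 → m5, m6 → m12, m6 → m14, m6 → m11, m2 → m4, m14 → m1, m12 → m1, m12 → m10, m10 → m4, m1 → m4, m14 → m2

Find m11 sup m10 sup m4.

Common upper bounds of {m11, m10, m4}: m4, m5.
The least among these is m4.

m4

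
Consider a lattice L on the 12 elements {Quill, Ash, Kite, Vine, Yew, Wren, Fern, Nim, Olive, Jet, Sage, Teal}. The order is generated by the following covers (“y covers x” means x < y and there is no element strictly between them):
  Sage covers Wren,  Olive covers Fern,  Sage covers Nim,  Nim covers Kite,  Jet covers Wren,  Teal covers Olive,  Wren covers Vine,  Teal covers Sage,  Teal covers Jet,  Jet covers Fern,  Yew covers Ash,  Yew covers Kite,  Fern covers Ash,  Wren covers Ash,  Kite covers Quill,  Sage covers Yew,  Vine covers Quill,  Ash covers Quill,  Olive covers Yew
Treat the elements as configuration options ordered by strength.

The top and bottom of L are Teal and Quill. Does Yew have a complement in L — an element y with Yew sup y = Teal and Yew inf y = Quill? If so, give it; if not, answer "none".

For every candidate y, either Yew ∨ y ≠ Teal or Yew ∧ y ≠ Quill; no complement exists.

none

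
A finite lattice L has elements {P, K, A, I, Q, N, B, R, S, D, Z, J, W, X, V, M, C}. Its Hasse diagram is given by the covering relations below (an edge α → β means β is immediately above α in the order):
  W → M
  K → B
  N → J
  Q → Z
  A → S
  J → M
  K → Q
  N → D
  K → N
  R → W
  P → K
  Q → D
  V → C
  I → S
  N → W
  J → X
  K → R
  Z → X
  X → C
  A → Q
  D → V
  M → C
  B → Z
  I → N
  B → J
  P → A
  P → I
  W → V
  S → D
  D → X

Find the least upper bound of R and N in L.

W

Common upper bounds of {R, N}: C, M, V, W.
The least among these is W.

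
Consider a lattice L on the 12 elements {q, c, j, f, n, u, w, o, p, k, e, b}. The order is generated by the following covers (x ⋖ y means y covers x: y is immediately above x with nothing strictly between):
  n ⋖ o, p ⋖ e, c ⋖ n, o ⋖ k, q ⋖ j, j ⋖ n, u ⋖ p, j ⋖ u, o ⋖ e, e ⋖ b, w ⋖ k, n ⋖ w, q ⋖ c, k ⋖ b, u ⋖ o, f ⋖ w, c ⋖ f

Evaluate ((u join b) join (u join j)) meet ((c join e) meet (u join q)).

u

u ∨ b = b
u ∨ j = u
b ∨ u = b
c ∨ e = e
u ∨ q = u
e ∧ u = u
b ∧ u = u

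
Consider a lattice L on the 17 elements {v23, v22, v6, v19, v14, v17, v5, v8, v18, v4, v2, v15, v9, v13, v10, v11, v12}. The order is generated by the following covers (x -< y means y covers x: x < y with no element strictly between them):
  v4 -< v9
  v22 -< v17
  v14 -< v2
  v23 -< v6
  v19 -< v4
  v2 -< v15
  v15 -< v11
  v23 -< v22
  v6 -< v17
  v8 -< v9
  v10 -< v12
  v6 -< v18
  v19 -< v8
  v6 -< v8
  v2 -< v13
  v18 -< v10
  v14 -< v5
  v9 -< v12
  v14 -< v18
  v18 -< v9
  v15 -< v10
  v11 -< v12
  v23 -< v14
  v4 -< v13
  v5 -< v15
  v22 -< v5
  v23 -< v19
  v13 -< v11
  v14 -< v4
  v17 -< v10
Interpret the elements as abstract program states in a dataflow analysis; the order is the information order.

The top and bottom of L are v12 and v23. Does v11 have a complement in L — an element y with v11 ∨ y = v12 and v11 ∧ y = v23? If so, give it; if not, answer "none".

v6

Need y with v11 ∨ y = v12 and v11 ∧ y = v23.
Checking each element gives: v6.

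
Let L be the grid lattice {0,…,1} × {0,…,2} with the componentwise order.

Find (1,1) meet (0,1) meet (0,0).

In a product of chains, the meet is componentwise min, giving (0,0).

(0,0)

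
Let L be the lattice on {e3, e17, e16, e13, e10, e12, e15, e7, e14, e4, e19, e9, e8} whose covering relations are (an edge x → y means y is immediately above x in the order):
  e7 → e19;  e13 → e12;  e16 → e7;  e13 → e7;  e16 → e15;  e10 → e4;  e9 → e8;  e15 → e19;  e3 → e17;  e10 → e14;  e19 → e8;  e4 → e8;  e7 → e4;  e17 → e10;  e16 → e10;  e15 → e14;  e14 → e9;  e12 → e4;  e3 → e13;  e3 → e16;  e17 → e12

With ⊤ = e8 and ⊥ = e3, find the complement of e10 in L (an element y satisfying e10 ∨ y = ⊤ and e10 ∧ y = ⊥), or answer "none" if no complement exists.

none

For every candidate y, either e10 ∨ y ≠ e8 or e10 ∧ y ≠ e3; no complement exists.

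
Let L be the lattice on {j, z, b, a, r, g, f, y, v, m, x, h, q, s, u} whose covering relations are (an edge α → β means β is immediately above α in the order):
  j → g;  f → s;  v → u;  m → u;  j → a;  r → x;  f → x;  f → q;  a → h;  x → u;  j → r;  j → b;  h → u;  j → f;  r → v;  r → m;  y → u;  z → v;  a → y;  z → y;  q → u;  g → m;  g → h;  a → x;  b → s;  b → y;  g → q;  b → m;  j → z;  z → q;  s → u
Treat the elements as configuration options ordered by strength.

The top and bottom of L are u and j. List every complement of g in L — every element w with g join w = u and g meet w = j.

s, v, x, y

Need w with g ∨ w = u and g ∧ w = j.
Checking each element gives: s, v, x, y.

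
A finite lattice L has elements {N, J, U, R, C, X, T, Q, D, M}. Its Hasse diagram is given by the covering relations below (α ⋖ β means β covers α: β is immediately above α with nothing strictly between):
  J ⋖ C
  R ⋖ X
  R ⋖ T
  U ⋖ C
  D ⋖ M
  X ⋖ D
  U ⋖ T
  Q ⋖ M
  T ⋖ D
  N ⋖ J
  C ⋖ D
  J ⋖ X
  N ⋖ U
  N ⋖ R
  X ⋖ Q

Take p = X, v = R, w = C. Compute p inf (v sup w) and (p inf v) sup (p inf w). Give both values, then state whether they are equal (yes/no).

X; X; yes

v sup w = D, so p inf (v sup w) = X inf D = X.
p inf v = R and p inf w = J, so (p inf v) sup (p inf w) = R sup J = X.
Equal: yes.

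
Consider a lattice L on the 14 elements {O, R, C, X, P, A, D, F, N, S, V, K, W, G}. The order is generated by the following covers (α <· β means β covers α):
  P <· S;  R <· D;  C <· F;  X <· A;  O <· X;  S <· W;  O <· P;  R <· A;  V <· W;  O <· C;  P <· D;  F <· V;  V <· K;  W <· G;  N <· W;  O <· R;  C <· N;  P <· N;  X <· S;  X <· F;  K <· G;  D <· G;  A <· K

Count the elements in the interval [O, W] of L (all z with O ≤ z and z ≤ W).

The interval [O, W] = {C, F, N, O, P, S, V, W, X}, which has 9 elements.

9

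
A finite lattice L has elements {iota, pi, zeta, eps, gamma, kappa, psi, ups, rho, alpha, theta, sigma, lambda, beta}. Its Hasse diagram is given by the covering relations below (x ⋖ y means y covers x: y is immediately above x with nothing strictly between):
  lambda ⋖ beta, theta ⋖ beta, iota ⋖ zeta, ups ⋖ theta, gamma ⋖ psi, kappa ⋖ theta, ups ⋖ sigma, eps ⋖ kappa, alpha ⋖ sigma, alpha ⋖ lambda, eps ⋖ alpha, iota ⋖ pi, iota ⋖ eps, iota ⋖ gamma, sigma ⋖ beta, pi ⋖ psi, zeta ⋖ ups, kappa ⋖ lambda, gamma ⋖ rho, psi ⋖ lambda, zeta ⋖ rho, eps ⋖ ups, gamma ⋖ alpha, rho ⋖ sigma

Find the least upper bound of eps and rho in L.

Common upper bounds of {eps, rho}: beta, sigma.
The least among these is sigma.

sigma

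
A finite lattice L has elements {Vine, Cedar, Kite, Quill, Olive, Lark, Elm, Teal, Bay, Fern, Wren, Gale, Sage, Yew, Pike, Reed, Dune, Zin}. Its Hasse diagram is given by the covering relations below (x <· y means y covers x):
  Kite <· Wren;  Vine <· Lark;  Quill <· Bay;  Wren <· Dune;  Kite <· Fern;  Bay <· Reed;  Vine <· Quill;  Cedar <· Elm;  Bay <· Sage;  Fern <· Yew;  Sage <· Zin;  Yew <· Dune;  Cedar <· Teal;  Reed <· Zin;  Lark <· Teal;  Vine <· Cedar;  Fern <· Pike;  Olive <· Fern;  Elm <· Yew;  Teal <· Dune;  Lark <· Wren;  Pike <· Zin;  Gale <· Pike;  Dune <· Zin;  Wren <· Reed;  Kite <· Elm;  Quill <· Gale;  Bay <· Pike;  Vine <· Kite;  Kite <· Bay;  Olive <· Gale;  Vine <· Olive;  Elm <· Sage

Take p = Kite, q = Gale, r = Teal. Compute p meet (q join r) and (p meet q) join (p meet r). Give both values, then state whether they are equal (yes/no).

q join r = Zin, so p meet (q join r) = Kite meet Zin = Kite.
p meet q = Vine and p meet r = Vine, so (p meet q) join (p meet r) = Vine join Vine = Vine.
Equal: no.

Kite; Vine; no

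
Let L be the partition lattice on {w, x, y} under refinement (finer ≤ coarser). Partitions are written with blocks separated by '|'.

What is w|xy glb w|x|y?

The meet (common refinement) of w|xy and w|x|y intersects blocks pairwise, giving w|x|y.

w|x|y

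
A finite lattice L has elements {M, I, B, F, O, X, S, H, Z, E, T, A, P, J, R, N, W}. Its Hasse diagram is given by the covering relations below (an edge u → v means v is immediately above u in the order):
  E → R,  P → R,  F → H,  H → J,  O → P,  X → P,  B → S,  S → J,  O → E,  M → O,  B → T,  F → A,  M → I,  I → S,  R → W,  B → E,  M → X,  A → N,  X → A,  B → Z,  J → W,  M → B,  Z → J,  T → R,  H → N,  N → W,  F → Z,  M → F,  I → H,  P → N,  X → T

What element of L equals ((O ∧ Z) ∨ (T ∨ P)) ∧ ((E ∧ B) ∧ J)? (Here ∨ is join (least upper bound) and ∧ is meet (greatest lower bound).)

O ∧ Z = M
T ∨ P = R
M ∨ R = R
E ∧ B = B
B ∧ J = B
R ∧ B = B

B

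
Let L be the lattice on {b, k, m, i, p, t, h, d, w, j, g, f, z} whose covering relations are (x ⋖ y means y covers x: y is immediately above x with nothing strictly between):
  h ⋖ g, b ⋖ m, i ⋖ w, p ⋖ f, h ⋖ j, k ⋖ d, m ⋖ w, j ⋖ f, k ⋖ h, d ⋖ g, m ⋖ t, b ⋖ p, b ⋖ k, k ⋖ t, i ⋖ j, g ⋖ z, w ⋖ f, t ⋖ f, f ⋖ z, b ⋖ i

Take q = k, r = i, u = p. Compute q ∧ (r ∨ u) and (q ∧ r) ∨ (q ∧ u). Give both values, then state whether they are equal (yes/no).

r ∨ u = f, so q ∧ (r ∨ u) = k ∧ f = k.
q ∧ r = b and q ∧ u = b, so (q ∧ r) ∨ (q ∧ u) = b ∨ b = b.
Equal: no.

k; b; no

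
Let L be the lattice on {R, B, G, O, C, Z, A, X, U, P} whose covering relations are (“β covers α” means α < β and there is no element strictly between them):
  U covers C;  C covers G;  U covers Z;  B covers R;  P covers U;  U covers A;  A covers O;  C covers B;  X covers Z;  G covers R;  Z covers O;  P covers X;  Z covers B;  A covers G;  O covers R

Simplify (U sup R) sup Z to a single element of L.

U

U ∨ R = U
U ∨ Z = U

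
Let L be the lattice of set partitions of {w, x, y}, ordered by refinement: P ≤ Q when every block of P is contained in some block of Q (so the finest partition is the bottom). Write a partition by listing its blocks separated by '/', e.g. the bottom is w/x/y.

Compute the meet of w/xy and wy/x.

The meet (common refinement) of w/xy and wy/x intersects blocks pairwise, giving w/x/y.

w/x/y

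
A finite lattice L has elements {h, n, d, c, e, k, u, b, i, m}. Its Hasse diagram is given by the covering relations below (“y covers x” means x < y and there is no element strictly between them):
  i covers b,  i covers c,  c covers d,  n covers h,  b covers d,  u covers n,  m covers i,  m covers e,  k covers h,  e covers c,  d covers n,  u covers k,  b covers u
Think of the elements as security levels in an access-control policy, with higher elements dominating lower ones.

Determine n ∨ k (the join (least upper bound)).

u

Common upper bounds of {n, k}: b, i, m, u.
The least among these is u.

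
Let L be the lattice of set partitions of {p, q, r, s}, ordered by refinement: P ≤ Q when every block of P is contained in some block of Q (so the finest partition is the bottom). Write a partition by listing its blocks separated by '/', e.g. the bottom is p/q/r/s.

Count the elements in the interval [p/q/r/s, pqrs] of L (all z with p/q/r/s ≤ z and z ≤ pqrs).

The interval [p/q/r/s, pqrs] = {p/q/r/s, p/q/rs, p/qr/s, p/qrs, p/qs/r, pq/r/s, pq/rs, pqr/s, pqrs, pqs/r, pr/q/s, pr/qs, prs/q, ps/q/r, ps/qr}, which has 15 elements.

15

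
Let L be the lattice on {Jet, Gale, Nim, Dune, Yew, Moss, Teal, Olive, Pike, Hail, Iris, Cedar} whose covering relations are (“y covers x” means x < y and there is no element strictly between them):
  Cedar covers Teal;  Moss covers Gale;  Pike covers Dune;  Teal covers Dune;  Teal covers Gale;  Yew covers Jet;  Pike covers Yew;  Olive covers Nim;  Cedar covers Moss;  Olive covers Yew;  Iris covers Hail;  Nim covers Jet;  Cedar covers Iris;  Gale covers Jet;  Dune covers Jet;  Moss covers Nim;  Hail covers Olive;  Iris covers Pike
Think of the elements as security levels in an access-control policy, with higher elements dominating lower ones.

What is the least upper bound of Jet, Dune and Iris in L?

Iris

Common upper bounds of {Jet, Dune, Iris}: Cedar, Iris.
The least among these is Iris.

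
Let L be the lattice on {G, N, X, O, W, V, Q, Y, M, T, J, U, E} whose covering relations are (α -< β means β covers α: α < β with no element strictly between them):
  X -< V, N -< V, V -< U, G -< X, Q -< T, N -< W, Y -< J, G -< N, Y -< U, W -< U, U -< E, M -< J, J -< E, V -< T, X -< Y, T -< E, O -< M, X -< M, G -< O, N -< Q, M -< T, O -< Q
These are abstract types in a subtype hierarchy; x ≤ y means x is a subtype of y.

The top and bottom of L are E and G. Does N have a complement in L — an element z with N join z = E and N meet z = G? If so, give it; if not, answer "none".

Need z with N ∨ z = E and N ∧ z = G.
Checking each element gives: J.

J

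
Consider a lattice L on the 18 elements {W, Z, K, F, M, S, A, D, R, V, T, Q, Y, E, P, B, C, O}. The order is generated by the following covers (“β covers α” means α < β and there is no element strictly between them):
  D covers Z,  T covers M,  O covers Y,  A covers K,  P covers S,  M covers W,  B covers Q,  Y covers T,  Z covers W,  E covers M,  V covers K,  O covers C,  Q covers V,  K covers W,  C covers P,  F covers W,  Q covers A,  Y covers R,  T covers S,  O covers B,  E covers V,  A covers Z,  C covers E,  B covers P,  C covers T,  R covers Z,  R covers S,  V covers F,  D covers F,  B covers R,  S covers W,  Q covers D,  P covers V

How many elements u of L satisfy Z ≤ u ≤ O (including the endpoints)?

The interval [Z, O] = {A, B, D, O, Q, R, Y, Z}, which has 8 elements.

8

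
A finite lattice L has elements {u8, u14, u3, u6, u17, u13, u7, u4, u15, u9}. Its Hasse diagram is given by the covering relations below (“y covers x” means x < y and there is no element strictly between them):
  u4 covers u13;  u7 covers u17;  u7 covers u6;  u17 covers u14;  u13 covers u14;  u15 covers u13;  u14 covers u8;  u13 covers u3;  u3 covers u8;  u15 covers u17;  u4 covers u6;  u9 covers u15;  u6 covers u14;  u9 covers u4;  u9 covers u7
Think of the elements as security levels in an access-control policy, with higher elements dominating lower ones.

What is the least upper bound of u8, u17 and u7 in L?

u7

Common upper bounds of {u8, u17, u7}: u7, u9.
The least among these is u7.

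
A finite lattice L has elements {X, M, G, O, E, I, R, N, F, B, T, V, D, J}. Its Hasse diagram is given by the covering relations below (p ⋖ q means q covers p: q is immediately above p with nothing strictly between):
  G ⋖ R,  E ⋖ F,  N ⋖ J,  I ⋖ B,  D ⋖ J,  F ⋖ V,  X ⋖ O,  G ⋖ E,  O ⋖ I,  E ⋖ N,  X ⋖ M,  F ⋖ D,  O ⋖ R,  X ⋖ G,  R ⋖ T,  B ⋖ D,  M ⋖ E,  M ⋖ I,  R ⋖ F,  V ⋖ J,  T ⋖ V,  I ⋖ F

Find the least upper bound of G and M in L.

E

Common upper bounds of {G, M}: D, E, F, J, N, V.
The least among these is E.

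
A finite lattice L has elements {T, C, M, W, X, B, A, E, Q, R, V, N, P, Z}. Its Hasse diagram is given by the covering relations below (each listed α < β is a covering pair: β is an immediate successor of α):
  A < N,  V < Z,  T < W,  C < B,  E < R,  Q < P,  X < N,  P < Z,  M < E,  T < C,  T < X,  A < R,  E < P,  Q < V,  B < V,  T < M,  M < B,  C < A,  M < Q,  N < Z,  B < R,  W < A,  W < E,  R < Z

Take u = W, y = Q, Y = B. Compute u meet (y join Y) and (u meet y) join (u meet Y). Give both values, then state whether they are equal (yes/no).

T; T; yes

y join Y = V, so u meet (y join Y) = W meet V = T.
u meet y = T and u meet Y = T, so (u meet y) join (u meet Y) = T join T = T.
Equal: yes.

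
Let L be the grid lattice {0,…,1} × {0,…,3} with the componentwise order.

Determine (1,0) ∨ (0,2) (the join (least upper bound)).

(1,2)

In a product of chains, the join is componentwise max, giving (1,2).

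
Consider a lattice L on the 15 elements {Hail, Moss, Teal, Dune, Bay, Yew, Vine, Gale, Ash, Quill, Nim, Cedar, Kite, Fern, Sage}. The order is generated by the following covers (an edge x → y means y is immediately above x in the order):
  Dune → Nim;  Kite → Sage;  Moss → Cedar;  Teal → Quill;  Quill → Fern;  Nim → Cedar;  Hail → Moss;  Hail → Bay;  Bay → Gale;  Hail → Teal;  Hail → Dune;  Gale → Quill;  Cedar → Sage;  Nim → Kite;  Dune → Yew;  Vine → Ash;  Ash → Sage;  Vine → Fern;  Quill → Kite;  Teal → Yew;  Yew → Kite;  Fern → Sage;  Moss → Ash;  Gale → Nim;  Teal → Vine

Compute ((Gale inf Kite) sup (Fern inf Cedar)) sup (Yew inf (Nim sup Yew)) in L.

Kite

Gale ∧ Kite = Gale
Fern ∧ Cedar = Gale
Gale ∨ Gale = Gale
Nim ∨ Yew = Kite
Yew ∧ Kite = Yew
Gale ∨ Yew = Kite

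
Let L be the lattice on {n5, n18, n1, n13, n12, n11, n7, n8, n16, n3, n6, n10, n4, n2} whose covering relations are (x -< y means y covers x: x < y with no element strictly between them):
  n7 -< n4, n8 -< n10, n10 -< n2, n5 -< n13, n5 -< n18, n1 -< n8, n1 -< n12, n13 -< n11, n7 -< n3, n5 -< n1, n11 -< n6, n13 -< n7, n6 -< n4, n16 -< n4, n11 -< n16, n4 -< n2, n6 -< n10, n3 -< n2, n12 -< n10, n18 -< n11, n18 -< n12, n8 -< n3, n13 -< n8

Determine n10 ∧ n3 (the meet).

Common lower bounds of {n10, n3}: n1, n13, n5, n8.
The greatest among these is n8.

n8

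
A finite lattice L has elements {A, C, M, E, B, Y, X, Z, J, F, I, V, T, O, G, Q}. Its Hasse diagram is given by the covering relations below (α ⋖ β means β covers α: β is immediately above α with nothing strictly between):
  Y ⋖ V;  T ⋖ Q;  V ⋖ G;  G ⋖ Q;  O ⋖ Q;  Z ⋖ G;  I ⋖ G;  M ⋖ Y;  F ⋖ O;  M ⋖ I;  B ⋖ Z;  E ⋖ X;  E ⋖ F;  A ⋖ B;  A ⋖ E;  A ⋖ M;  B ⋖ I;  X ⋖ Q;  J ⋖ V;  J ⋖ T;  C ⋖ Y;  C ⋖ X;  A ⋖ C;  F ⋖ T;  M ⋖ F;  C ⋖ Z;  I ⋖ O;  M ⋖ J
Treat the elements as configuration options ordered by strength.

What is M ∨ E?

F

Common upper bounds of {M, E}: F, O, Q, T.
The least among these is F.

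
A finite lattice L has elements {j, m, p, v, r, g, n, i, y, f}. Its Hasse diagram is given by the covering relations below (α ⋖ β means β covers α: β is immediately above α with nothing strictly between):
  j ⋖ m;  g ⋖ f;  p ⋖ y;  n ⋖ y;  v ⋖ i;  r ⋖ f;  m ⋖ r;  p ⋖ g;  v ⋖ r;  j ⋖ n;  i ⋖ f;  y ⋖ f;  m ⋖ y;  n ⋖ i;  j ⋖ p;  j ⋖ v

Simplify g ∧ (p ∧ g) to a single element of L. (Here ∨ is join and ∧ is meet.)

p ∧ g = p
g ∧ p = p

p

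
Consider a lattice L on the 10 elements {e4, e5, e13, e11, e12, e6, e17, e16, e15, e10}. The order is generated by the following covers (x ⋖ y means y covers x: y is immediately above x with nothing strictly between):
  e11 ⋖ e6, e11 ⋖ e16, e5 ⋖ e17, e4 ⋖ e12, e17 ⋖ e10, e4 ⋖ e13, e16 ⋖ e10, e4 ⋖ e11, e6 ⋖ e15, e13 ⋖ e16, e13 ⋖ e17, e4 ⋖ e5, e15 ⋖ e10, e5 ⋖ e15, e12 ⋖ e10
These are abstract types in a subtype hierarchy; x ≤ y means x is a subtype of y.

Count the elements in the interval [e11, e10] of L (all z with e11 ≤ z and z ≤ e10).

5

The interval [e11, e10] = {e10, e11, e15, e16, e6}, which has 5 elements.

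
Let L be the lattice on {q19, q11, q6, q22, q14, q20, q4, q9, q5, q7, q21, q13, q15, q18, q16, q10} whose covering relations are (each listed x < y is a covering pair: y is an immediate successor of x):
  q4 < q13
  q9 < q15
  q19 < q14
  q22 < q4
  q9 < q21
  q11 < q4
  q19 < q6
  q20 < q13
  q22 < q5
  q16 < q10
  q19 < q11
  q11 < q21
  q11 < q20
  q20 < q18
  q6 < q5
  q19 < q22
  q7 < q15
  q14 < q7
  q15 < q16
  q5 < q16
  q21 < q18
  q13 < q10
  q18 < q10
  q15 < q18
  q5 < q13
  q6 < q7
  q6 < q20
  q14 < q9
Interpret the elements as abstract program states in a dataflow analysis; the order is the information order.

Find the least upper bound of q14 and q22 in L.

q16

Common upper bounds of {q14, q22}: q10, q16.
The least among these is q16.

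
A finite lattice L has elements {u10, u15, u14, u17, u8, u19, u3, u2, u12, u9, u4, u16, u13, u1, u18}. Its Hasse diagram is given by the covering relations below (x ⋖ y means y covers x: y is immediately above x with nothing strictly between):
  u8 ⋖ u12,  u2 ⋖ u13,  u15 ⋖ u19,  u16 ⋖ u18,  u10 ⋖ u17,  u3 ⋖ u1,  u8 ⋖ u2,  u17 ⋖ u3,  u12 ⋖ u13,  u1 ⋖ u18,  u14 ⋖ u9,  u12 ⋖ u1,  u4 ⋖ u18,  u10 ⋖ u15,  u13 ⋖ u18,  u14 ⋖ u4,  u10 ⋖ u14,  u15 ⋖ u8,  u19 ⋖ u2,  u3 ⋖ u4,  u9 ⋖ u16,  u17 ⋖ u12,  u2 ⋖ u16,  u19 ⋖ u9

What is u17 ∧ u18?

u17

Common lower bounds of {u17, u18}: u10, u17.
The greatest among these is u17.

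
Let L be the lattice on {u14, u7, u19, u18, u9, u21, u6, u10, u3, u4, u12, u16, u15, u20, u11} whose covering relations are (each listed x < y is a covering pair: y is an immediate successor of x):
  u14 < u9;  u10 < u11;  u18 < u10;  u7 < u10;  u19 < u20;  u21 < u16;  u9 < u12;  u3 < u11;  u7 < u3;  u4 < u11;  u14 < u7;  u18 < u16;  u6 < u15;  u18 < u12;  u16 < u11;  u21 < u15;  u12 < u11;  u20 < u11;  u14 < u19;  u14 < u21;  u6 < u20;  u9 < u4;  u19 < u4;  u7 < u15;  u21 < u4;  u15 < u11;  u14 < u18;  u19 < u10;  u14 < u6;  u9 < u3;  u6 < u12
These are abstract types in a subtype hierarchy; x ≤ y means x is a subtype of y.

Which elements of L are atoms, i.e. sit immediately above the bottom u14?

u18, u19, u21, u6, u7, u9

The atoms are exactly the elements that cover u14: u18, u19, u21, u6, u7, u9.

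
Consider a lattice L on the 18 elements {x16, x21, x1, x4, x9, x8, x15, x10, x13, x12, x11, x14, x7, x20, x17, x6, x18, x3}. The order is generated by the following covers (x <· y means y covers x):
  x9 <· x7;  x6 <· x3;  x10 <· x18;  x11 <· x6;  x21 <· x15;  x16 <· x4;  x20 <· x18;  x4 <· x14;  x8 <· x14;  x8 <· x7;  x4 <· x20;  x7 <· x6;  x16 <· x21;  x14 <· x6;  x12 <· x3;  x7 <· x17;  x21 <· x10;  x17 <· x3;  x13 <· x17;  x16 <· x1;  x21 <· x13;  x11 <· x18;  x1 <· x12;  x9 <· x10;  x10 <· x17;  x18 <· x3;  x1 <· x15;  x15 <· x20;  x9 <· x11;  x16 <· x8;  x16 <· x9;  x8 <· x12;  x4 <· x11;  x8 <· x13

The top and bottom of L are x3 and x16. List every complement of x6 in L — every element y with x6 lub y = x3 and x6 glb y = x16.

Need y with x6 ∨ y = x3 and x6 ∧ y = x16.
Checking each element gives: x1, x15, x21.

x1, x15, x21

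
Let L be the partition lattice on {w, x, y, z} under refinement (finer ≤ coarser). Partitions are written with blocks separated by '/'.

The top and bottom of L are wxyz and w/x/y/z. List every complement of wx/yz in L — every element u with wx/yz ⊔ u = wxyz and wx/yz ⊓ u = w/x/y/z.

w/xy/z, w/xz/y, wy/x/z, wy/xz, wz/x/y, wz/xy

Need u with wx/yz ∨ u = wxyz and wx/yz ∧ u = w/x/y/z.
Checking each element gives: w/xy/z, w/xz/y, wy/x/z, wy/xz, wz/x/y, wz/xy.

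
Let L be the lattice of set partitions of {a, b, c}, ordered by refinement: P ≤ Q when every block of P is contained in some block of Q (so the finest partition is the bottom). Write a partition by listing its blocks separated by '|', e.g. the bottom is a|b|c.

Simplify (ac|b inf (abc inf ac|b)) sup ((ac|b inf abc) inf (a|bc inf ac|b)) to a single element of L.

ac|b

abc ∧ ac|b = ac|b
ac|b ∧ ac|b = ac|b
ac|b ∧ abc = ac|b
a|bc ∧ ac|b = a|b|c
ac|b ∧ a|b|c = a|b|c
ac|b ∨ a|b|c = ac|b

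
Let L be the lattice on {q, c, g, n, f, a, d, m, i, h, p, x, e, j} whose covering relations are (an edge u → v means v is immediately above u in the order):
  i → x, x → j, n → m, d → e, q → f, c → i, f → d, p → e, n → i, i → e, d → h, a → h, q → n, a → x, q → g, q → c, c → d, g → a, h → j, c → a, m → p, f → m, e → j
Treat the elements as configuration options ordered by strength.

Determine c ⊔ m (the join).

e

Common upper bounds of {c, m}: e, j.
The least among these is e.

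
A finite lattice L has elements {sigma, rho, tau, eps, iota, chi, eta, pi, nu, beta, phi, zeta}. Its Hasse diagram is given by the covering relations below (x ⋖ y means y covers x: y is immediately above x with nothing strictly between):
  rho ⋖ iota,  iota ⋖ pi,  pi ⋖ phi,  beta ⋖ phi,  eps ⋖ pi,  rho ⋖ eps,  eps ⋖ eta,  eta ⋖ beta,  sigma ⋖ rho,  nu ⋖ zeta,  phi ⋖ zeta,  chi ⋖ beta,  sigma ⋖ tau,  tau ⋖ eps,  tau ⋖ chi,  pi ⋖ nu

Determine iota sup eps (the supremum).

pi

Common upper bounds of {iota, eps}: nu, phi, pi, zeta.
The least among these is pi.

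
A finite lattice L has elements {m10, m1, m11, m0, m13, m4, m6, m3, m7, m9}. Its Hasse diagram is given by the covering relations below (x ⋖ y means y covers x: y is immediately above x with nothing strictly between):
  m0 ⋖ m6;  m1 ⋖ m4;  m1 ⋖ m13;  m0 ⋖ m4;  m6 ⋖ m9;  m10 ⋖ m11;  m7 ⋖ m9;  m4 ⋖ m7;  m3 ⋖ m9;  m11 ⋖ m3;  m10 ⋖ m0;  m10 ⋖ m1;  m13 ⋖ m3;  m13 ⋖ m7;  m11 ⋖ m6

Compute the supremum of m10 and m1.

m1

Common upper bounds of {m10, m1}: m1, m13, m3, m4, m7, m9.
The least among these is m1.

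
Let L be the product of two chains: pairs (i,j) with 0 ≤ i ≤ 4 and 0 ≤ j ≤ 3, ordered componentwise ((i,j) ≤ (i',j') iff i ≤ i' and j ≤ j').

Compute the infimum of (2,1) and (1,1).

In a product of chains, the meet is componentwise min, giving (1,1).

(1,1)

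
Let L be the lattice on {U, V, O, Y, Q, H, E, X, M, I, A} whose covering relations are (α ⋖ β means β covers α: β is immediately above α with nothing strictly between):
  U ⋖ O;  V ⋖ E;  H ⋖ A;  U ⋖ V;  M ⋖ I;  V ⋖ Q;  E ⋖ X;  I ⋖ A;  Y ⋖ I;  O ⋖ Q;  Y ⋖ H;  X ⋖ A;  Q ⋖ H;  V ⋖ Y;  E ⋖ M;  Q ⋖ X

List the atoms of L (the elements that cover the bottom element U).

O, V

The atoms are exactly the elements that cover U: O, V.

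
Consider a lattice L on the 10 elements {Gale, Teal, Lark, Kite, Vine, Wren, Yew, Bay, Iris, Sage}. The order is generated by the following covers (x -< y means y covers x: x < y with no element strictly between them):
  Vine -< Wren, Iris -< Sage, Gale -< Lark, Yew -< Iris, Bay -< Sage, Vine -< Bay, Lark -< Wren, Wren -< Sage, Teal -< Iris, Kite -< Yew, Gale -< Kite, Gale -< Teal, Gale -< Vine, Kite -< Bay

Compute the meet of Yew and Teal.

Gale

Common lower bounds of {Yew, Teal}: Gale.
The greatest among these is Gale.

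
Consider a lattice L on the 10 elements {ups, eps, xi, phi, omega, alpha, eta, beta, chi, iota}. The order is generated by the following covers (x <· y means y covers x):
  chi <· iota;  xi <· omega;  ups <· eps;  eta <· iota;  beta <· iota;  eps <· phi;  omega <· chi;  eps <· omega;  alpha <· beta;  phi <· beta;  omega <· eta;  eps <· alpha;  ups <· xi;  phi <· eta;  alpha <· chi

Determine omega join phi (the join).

Common upper bounds of {omega, phi}: eta, iota.
The least among these is eta.

eta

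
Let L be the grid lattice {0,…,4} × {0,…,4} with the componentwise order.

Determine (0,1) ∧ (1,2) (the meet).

Common lower bounds of {(0,1), (1,2)}: (0,0), (0,1).
The greatest among these is (0,1).

(0,1)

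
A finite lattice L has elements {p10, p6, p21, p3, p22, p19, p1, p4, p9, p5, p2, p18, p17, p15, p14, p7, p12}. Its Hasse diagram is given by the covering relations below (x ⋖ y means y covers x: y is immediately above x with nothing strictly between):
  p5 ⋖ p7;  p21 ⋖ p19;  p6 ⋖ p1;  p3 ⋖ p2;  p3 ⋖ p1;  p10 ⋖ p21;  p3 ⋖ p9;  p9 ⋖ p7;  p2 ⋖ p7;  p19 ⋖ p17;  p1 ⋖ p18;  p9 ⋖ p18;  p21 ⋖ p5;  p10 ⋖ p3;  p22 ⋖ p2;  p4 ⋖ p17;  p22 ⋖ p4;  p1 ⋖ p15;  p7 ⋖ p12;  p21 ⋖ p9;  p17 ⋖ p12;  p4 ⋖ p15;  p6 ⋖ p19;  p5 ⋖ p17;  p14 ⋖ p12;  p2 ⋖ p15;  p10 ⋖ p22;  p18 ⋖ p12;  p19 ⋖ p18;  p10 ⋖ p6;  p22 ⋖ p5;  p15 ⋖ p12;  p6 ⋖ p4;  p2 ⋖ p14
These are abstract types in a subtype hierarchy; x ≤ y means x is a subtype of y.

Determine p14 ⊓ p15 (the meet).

Common lower bounds of {p14, p15}: p10, p2, p22, p3.
The greatest among these is p2.

p2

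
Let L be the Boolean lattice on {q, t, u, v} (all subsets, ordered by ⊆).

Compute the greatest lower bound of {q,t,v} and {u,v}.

Common lower bounds of {{q,t,v}, {u,v}}: {v}, ∅.
The greatest among these is {v}.

{v}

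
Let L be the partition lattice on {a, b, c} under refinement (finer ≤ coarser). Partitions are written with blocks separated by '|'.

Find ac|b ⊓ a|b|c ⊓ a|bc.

a|b|c

The meet (common refinement) of ac|b, a|b|c, a|bc intersects blocks pairwise, giving a|b|c.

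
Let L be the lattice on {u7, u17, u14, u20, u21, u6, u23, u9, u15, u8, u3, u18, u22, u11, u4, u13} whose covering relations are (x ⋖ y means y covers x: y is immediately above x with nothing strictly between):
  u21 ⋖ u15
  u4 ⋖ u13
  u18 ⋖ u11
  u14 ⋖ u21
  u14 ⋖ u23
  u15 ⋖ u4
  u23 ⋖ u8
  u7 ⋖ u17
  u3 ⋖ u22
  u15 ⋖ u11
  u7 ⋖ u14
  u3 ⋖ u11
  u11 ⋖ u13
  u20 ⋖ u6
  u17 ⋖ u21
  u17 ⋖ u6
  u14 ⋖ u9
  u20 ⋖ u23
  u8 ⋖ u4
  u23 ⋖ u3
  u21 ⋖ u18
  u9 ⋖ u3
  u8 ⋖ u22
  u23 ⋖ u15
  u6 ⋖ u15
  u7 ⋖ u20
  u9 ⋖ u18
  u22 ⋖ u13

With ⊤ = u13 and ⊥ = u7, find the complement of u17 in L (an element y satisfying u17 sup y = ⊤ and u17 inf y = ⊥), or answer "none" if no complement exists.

Need y with u17 ∨ y = u13 and u17 ∧ y = u7.
Checking each element gives: u22.

u22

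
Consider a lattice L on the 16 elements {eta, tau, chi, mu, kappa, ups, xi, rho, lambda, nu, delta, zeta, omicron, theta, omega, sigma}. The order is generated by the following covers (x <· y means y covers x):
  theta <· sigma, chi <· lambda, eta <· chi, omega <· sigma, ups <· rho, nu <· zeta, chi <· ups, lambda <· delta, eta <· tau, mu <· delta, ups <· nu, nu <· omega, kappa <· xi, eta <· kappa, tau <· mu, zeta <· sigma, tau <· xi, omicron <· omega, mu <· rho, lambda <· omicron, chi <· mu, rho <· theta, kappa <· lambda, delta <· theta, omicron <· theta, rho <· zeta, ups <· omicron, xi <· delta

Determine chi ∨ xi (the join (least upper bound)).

delta

Common upper bounds of {chi, xi}: delta, sigma, theta.
The least among these is delta.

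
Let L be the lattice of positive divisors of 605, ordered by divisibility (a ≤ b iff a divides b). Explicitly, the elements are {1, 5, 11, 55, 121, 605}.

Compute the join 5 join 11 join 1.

Common upper bounds of {5, 11, 1}: 55, 605.
The least among these is 55.

55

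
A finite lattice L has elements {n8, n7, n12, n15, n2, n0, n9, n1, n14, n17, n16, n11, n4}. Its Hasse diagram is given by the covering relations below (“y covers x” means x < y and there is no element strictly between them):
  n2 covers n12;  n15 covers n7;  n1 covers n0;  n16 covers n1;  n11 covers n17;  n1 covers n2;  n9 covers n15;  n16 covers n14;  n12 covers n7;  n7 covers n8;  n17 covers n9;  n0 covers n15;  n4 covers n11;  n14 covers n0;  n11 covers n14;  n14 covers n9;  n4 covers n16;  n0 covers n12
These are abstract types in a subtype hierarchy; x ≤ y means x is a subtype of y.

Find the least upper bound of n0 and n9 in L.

Common upper bounds of {n0, n9}: n11, n14, n16, n4.
The least among these is n14.

n14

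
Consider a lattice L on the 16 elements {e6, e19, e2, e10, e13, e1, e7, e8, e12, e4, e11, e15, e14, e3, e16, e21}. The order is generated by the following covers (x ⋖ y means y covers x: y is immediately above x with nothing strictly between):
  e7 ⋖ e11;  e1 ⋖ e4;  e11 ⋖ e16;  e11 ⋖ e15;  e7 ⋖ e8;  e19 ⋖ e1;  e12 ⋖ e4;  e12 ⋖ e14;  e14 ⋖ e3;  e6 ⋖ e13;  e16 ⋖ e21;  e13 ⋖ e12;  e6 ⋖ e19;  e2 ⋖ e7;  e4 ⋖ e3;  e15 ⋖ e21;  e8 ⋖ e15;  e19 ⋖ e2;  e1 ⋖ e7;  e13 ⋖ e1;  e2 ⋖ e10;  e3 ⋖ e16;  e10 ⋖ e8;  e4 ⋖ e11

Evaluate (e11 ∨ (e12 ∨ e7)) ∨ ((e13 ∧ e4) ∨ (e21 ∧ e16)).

e16

e12 ∨ e7 = e11
e11 ∨ e11 = e11
e13 ∧ e4 = e13
e21 ∧ e16 = e16
e13 ∨ e16 = e16
e11 ∨ e16 = e16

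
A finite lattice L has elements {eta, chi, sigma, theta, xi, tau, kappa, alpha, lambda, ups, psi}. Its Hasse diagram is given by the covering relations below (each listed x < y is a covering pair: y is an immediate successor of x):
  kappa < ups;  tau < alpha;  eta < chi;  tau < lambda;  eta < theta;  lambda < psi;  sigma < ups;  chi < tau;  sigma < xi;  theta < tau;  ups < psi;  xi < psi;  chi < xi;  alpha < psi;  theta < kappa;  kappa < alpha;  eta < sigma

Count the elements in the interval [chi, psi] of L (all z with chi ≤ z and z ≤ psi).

6

The interval [chi, psi] = {alpha, chi, lambda, psi, tau, xi}, which has 6 elements.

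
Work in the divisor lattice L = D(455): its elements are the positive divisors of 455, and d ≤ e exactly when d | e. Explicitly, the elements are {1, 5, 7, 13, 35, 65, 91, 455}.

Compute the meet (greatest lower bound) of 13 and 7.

In the divisibility order, the meet is the greatest common divisor: gcd(13, 7) = 1.

1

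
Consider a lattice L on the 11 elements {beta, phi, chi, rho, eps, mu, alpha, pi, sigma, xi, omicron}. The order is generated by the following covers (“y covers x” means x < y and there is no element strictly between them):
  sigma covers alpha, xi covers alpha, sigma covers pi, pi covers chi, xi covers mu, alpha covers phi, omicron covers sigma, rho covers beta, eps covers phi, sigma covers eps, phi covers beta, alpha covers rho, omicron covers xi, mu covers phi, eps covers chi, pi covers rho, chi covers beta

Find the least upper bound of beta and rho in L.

Common upper bounds of {beta, rho}: alpha, omicron, pi, rho, sigma, xi.
The least among these is rho.

rho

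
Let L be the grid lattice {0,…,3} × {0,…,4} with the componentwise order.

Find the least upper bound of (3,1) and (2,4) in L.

(3,4)

In a product of chains, the join is componentwise max, giving (3,4).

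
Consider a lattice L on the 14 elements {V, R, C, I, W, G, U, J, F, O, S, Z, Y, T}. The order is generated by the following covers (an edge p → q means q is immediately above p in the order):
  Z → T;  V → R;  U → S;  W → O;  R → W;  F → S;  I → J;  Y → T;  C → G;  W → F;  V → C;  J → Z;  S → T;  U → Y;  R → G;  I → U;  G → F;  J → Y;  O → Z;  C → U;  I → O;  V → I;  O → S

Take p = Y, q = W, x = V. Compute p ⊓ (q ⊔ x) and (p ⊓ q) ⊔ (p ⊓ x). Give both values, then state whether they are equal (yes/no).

V; V; yes

q ⊔ x = W, so p ⊓ (q ⊔ x) = Y ⊓ W = V.
p ⊓ q = V and p ⊓ x = V, so (p ⊓ q) ⊔ (p ⊓ x) = V ⊔ V = V.
Equal: yes.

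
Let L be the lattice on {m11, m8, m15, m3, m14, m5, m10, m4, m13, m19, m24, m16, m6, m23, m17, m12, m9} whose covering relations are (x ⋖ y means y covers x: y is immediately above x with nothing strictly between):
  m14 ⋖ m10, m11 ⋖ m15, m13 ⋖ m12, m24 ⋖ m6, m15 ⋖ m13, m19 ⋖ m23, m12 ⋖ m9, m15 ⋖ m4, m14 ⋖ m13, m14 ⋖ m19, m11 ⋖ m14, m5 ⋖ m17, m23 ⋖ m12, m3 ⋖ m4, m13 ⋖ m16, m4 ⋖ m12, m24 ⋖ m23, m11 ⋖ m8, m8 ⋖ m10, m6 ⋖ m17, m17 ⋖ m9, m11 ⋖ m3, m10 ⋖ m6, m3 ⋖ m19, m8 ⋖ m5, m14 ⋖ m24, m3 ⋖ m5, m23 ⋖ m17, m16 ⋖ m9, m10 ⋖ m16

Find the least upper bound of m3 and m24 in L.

m23

Common upper bounds of {m3, m24}: m12, m17, m23, m9.
The least among these is m23.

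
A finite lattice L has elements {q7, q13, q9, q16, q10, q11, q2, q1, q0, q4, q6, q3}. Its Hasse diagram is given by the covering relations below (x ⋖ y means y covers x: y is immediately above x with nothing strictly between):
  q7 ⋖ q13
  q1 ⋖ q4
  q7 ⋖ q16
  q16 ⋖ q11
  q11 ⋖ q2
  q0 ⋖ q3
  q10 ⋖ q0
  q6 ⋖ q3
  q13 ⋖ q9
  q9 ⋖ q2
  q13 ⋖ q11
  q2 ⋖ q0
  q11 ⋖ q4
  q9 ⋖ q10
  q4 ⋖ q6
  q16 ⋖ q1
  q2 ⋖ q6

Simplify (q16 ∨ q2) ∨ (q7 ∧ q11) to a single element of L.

q2

q16 ∨ q2 = q2
q7 ∧ q11 = q7
q2 ∨ q7 = q2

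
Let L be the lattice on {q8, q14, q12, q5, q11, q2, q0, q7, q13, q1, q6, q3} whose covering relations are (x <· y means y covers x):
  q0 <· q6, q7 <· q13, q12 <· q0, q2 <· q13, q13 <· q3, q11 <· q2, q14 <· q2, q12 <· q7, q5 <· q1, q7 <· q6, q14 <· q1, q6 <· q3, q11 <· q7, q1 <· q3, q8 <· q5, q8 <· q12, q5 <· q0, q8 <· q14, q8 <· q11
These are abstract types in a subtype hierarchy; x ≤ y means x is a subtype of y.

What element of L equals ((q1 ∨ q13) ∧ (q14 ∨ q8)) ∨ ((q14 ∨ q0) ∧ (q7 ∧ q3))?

q13

q1 ∨ q13 = q3
q14 ∨ q8 = q14
q3 ∧ q14 = q14
q14 ∨ q0 = q3
q7 ∧ q3 = q7
q3 ∧ q7 = q7
q14 ∨ q7 = q13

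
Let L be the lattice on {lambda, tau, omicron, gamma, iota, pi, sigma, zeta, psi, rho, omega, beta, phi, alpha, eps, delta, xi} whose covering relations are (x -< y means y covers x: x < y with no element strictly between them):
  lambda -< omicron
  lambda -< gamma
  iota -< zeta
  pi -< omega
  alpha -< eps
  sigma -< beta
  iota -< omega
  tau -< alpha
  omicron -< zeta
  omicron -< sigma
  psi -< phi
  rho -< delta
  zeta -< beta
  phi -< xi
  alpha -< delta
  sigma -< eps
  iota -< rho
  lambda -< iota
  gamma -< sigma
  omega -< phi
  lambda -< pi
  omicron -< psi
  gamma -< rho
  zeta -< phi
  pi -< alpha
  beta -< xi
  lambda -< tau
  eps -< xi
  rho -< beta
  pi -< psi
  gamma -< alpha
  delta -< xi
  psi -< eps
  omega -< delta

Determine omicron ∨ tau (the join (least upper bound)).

Common upper bounds of {omicron, tau}: eps, xi.
The least among these is eps.

eps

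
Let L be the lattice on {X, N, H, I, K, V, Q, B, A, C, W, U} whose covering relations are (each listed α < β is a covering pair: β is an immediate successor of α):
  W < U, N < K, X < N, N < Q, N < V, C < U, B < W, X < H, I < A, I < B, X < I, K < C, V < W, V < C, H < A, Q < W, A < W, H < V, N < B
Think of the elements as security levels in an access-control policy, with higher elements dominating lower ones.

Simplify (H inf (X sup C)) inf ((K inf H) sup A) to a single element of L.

H

X ∨ C = C
H ∧ C = H
K ∧ H = X
X ∨ A = A
H ∧ A = H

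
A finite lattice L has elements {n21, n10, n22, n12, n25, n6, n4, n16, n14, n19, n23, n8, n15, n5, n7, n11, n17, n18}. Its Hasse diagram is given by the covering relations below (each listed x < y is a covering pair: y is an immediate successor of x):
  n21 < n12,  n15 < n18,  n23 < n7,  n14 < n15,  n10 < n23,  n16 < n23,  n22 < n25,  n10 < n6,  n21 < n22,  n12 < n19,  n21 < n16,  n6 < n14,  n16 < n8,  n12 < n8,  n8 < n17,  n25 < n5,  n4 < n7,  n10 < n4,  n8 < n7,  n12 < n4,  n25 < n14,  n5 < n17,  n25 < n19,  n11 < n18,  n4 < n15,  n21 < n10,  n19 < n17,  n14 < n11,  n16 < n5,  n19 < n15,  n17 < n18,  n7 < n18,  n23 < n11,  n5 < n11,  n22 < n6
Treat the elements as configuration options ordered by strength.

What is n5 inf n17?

n5

Common lower bounds of {n5, n17}: n16, n21, n22, n25, n5.
The greatest among these is n5.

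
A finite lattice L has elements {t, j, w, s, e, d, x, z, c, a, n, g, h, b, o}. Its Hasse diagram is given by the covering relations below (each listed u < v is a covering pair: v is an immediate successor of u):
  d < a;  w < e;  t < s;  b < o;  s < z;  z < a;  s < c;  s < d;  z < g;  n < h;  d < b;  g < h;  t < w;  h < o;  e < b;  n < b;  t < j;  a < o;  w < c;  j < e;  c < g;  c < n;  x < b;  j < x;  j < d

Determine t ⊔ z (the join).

Common upper bounds of {t, z}: a, g, h, o, z.
The least among these is z.

z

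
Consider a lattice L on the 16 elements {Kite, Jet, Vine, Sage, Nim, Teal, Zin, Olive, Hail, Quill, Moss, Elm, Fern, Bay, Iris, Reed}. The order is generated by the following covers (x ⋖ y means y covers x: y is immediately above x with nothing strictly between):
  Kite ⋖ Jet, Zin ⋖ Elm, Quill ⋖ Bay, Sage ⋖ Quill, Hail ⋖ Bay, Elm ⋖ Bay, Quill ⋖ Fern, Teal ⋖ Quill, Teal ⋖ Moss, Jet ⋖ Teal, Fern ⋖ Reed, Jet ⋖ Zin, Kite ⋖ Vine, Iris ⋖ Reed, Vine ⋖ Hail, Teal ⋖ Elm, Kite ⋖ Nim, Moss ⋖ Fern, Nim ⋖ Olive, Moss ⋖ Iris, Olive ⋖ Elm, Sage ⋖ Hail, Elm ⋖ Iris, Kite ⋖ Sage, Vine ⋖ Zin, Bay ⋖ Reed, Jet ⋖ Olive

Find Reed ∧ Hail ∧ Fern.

Common lower bounds of {Reed, Hail, Fern}: Kite, Sage.
The greatest among these is Sage.

Sage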